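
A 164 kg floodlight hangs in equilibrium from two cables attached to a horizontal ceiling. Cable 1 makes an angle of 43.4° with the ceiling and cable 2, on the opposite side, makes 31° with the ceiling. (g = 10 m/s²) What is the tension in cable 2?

T_2 ≈ 1240 N

Weight W = 164 × 10 = 1640 N acts straight down.
Horizontal: T_1 cos 43.4° = T_2 cos 31°  →  T_1 = 1.18 T_2.
Vertical: T_1 sin 43.4° + T_2 sin 31° = 1640.
Substituting the horizontal relation into the vertical equation gives 1.326 T_2 = 1640, so T_2 = 1237 N.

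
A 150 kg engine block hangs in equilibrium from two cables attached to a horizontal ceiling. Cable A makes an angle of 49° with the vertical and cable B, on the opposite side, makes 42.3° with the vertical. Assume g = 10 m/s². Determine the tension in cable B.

T_B ≈ 1130 N

Angles from the horizontal: cable A is 90° − 49° = 41°, cable B is 90° − 42.3° = 47.7°.
Weight W = 150 × 10 = 1500 N acts straight down.
Horizontal: T_A cos 41° = T_B cos 47.7°  →  T_A = 0.8918 T_B.
Vertical: T_A sin 41° + T_B sin 47.7° = 1500.
Substituting the horizontal relation into the vertical equation gives 1.325 T_B = 1500, so T_B = 1132 N.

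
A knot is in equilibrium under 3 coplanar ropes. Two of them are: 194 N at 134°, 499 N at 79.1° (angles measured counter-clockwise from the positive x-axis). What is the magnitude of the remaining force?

Sum the known components: ΣF_x = -40.41 N, ΣF_y = 629.5 N.
For equilibrium the remaining force must supply (−ΣF_x, −ΣF_y) = (40.41, -629.5) N.
Magnitude = √((40.41)² + (-629.5)²) = 630.8 N; direction = atan2(-629.5, 40.41) = 273.7°.

F ≈ 631 N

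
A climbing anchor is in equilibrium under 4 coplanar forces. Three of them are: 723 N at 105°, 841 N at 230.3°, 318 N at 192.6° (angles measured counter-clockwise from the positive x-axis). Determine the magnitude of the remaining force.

Sum the known components: ΣF_x = -1035 N, ΣF_y = -18.07 N.
For equilibrium the remaining force must supply (−ΣF_x, −ΣF_y) = (1035, 18.07) N.
Magnitude = √((1035)² + (18.07)²) = 1035 N; direction = atan2(18.07, 1035) = 1.0°.

F ≈ 1030 N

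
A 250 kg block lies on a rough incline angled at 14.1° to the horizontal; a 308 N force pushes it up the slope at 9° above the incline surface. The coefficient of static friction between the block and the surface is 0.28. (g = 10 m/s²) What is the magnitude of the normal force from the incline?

N ≈ 2380 N

Axes along / perpendicular to the incline. W sin 14.1° = 609 N down-slope; W cos 14.1° = 2425 N into the surface.
Perpendicular: N = W cos 14.1° − P sin 9° = 2425 − 48.18 = 2376 N.
Along incline: P cos 9° + f = W sin 14.1° (friction acts up-slope) → f = 609 − 304.2 = 304.8 N.
|f| = 304.8 N ≤ μN = 665.4 N, so the block is indeed static.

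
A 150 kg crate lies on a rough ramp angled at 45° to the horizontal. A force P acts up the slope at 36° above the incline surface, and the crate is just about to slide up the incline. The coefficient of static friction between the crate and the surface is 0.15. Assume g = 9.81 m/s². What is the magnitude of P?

On the verge of sliding up the incline, friction equals μN and acts down the slope.
Perpendicular: N + P sin 36° = W cos 45° = 1041 N.
Along incline: P cos 36° = W sin 45° + μN  with W sin 45° = 1041 N.
Solving the pair for P and N: P = 1334 N, N = 256.6 N (and f = μN = 38.49 N).

P ≈ 1330 N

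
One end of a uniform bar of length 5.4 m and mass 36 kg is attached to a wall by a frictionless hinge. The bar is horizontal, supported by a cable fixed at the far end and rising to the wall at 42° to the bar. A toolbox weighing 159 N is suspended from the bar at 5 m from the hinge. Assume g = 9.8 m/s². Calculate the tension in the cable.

Take torques about the hinge: T sin 42° · 5.4 = 36×9.8×2.7 + 159×5 = 1747.6 N·m.
So T = 1747.6 / (0.6691 × 5.4) = 483.65 N.

T ≈ 484 N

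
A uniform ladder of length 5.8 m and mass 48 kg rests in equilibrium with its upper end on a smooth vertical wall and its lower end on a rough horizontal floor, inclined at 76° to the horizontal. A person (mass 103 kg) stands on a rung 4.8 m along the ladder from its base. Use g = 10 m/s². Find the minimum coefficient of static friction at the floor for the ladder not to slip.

μ_min ≈ 0.180

ΣF_y = 0: N_floor = 48×10 + 103×10 = 1510 N.
Torques about the foot: N_wall · 5.8 sin 76° = 48×10×2.9 cos 76° + 103×10×4.8 cos 76° → N_wall = 272.37 N.
ΣF_x = 0: f_floor = N_wall = 272.37 N.
μ_min = f_floor / N_floor = 272.37 / 1510 = 0.1804.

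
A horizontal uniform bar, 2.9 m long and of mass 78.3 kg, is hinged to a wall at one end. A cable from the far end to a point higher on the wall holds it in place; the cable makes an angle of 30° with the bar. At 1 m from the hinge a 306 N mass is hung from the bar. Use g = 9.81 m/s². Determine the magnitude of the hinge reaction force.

Take torques about the hinge: T sin 30° · 2.9 = 78.3×9.81×1.45 + 306×1 = 1419.8 N·m.
So T = 1419.8 / (0.5000 × 2.9) = 979.16 N.
ΣF_x = 0: H_x = T cos 30° = 847.98 N.
ΣF_y = 0: H_y = (78.3×9.81 + 306) − T sin 30° = 1074.1 − 489.58 = 584.54 N.
|H| = √(H_x² + H_y²) = √((847.98)² + (584.54)²) = 1029.9 N.

|H| ≈ 1030 N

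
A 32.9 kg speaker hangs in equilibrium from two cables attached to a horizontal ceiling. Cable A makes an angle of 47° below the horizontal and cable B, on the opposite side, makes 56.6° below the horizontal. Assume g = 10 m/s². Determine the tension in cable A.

T_A ≈ 186 N

Weight W = 32.9 × 10 = 329 N acts straight down.
Horizontal: T_A cos 47° = T_B cos 56.6°  →  T_B = 1.239 T_A.
Vertical: T_A sin 47° + T_B sin 56.6° = 329.
Substituting the horizontal relation into the vertical equation gives 1.766 T_A = 329, so T_A = 186.3 N.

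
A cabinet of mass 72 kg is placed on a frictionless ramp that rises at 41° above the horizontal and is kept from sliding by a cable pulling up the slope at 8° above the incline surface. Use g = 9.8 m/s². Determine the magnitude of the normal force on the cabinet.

Take axes along and perpendicular to the incline. Weight components: W sin 41° = 462.9 N down-slope, W cos 41° = 532.5 N into the surface.
Along incline: T cos 8° = W sin 41° → T = 467.5 N.
Perpendicular: N = W cos 41° − T sin 8° = 467.5 N.

N ≈ 467 N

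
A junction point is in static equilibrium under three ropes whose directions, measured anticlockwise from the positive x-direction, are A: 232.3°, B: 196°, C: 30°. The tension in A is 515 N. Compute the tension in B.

T_B ≈ 808 N

Resolve: ΣF_x = 515 cos 232.3° + T_B cos 196° + T_C cos 30° = 0.
        ΣF_y = 515 sin 232.3° + T_B sin 196° + T_C sin 30° = 0.
The known terms sum to (-314.9, -407.5) N, so -0.9613 T_B + 0.8660 T_C = 314.9 and -0.2756 T_B + 0.5000 T_C = 407.5.
Solving simultaneously: T_B = 807.8 N, T_C = 1260 N.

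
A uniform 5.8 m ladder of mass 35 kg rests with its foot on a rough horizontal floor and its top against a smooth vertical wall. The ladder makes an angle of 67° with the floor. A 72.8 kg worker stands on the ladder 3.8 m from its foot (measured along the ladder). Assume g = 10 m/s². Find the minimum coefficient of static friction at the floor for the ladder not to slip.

ΣF_y = 0: N_floor = 35×10 + 72.8×10 = 1078 N.
Torques about the foot: N_wall · 5.8 sin 67° = 35×10×2.9 cos 67° + 72.8×10×3.8 cos 67° → N_wall = 276.74 N.
ΣF_x = 0: f_floor = N_wall = 276.74 N.
μ_min = f_floor / N_floor = 276.74 / 1078 = 0.2567.

μ_min ≈ 0.257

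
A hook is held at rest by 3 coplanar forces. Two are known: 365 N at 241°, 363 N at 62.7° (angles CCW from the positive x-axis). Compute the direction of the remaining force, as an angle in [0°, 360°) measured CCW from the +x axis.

θ ≈ 342°

Sum the known components: ΣF_x = -10.47 N, ΣF_y = 3.332 N.
For equilibrium the remaining force must supply (−ΣF_x, −ΣF_y) = (10.47, -3.332) N.
Magnitude = √((10.47)² + (-3.332)²) = 10.98 N; direction = atan2(-3.332, 10.47) = 342.3°.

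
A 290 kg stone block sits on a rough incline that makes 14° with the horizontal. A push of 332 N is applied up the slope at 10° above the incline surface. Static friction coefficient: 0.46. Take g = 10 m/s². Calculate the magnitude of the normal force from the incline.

Axes along / perpendicular to the incline. W sin 14° = 701.6 N down-slope; W cos 14° = 2814 N into the surface.
Perpendicular: N = W cos 14° − P sin 10° = 2814 − 57.65 = 2756 N.
Along incline: P cos 10° + f = W sin 14° (friction acts up-slope) → f = 701.6 − 327 = 374.6 N.
|f| = 374.6 N ≤ μN = 1268 N, so the stone block is indeed static.

N ≈ 2760 N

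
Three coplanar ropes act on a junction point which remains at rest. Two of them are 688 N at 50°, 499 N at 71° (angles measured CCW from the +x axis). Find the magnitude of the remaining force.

F ≈ 1170 N

Sum the known components: ΣF_x = 604.7 N, ΣF_y = 998.9 N.
For equilibrium the remaining force must supply (−ΣF_x, −ΣF_y) = (-604.7, -998.9) N.
Magnitude = √((-604.7)² + (-998.9)²) = 1168 N; direction = atan2(-998.9, -604.7) = 238.8°.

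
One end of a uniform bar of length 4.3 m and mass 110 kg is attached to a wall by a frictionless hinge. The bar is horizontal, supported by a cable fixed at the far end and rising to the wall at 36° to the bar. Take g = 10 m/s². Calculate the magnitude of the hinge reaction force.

Take torques about the hinge: T sin 36° · 4.3 = 110×10×2.15 = 2365 N·m.
So T = 2365 / (0.5878 × 4.3) = 935.72 N.
ΣF_x = 0: H_x = T cos 36° = 757.01 N.
ΣF_y = 0: H_y = (110×10) − T sin 36° = 1100 − 550 = 550 N.
|H| = √(H_x² + H_y²) = √((757.01)² + (550)²) = 935.72 N.

|H| ≈ 936 N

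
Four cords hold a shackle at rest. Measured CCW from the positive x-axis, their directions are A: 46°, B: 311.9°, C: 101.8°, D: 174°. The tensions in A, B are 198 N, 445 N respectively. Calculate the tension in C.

T_C ≈ 149 N

Resolve: ΣF_x = 198 cos 46° + 445 cos 311.9° + T_C cos 101.8° + T_D cos 174° = 0.
        ΣF_y = 198 sin 46° + 445 sin 311.9° + T_C sin 101.8° + T_D sin 174° = 0.
The known terms sum to (434.7, -188.8) N, so -0.2045 T_C − 0.9945 T_D = -434.7 and 0.9789 T_C + 0.1045 T_D = 188.8.
Solving simultaneously: T_C = 149.5 N, T_D = 406.4 N.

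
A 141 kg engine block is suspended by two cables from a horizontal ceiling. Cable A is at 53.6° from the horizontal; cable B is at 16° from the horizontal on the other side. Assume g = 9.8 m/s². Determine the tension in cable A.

T_A ≈ 1420 N

Weight W = 141 × 9.8 = 1382 N acts straight down.
Horizontal: T_A cos 53.6° = T_B cos 16°  →  T_B = 0.6173 T_A.
Vertical: T_A sin 53.6° + T_B sin 16° = 1382.
Substituting the horizontal relation into the vertical equation gives 0.9751 T_A = 1382, so T_A = 1417 N.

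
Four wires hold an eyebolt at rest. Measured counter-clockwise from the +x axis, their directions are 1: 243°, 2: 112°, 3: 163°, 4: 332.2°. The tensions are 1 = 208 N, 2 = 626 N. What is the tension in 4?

T_4 ≈ 1500 N

Resolve: ΣF_x = 208 cos 243° + 626 cos 112° + T_3 cos 163° + T_4 cos 332.2° = 0.
        ΣF_y = 208 sin 243° + 626 sin 112° + T_3 sin 163° + T_4 sin 332.2° = 0.
The known terms sum to (-328.9, 395.1) N, so -0.9563 T_3 + 0.8846 T_4 = 328.9 and 0.2924 T_3 − 0.4664 T_4 = -395.1.
Solving simultaneously: T_3 = 1046 N, T_4 = 1503 N.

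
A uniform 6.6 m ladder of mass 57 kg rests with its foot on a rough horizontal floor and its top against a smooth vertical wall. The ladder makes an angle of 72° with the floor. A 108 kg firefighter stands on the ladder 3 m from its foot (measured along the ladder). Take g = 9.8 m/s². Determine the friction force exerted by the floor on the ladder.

Torques about the foot: N_wall · 6.6 sin 72° = 57×9.8×3.3 cos 72° + 108×9.8×3 cos 72° → N_wall = 247.07 N.
ΣF_x = 0: f_floor = N_wall = 247.07 N.

f ≈ 247 N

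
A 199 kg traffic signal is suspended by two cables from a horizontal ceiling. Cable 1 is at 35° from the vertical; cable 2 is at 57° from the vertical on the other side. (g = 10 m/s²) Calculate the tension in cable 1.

Angles from the horizontal: cable 1 is 90° − 35° = 55°, cable 2 is 90° − 57° = 33°.
Weight W = 199 × 10 = 1990 N acts straight down.
Horizontal: T_1 cos 55° = T_2 cos 33°  →  T_2 = 0.6839 T_1.
Vertical: T_1 sin 55° + T_2 sin 33° = 1990.
Substituting the horizontal relation into the vertical equation gives 1.192 T_1 = 1990, so T_1 = 1670 N.

T_1 ≈ 1670 N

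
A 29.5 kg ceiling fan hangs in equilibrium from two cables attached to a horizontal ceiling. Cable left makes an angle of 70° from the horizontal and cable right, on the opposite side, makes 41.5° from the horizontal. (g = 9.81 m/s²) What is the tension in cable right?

T_right ≈ 106 N

Weight W = 29.5 × 9.81 = 289.4 N acts straight down.
Horizontal: T_left cos 70° = T_right cos 41.5°  →  T_left = 2.19 T_right.
Vertical: T_left sin 70° + T_right sin 41.5° = 289.4.
Substituting the horizontal relation into the vertical equation gives 2.72 T_right = 289.4, so T_right = 106.4 N.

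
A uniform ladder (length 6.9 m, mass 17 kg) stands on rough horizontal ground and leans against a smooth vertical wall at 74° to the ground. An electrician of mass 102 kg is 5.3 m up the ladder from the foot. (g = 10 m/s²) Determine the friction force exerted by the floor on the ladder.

f ≈ 249 N

Torques about the foot: N_wall · 6.9 sin 74° = 17×10×3.45 cos 74° + 102×10×5.3 cos 74° → N_wall = 249.03 N.
ΣF_x = 0: f_floor = N_wall = 249.03 N.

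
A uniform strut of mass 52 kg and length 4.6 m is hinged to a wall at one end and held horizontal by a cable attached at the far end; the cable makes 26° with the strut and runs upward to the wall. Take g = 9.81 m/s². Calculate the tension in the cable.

T ≈ 582 N

Take torques about the hinge: T sin 26° · 4.6 = 52×9.81×2.3 = 1173.3 N·m.
So T = 1173.3 / (0.4384 × 4.6) = 581.84 N.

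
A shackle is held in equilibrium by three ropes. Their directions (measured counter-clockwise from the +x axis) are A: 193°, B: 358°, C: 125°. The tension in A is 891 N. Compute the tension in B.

Resolve: ΣF_x = 891 cos 193° + T_B cos 358° + T_C cos 125° = 0.
        ΣF_y = 891 sin 193° + T_B sin 358° + T_C sin 125° = 0.
The known terms sum to (-868.2, -200.4) N, so 0.9994 T_B − 0.5736 T_C = 868.2 and -0.0349 T_B + 0.8192 T_C = 200.4.
Solving simultaneously: T_B = 1034 N, T_C = 288.8 N.

T_B ≈ 1030 N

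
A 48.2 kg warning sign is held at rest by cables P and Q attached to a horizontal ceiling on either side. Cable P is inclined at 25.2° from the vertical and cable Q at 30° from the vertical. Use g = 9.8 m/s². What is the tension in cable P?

Angles from the horizontal: cable P is 90° − 25.2° = 64.8°, cable Q is 90° − 30° = 60°.
Weight W = 48.2 × 9.8 = 472.4 N acts straight down.
Horizontal: T_P cos 64.8° = T_Q cos 60°  →  T_Q = 0.8516 T_P.
Vertical: T_P sin 64.8° + T_Q sin 60° = 472.4.
Substituting the horizontal relation into the vertical equation gives 1.642 T_P = 472.4, so T_P = 287.6 N.

T_P ≈ 288 N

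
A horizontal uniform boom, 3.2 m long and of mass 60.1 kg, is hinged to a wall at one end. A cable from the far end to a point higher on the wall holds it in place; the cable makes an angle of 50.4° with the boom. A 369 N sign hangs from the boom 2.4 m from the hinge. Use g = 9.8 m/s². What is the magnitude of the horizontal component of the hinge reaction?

Take torques about the hinge: T sin 50.4° · 3.2 = 60.1×9.8×1.6 + 369×2.4 = 1828 N·m.
So T = 1828 / (0.7705 × 3.2) = 741.38 N.
ΣF_x = 0: H_x = T cos 50.4° = 472.57 N.

H_x ≈ 473 N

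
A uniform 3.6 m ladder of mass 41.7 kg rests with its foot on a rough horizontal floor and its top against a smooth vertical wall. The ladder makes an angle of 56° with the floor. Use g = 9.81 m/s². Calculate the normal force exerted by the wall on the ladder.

N_wall ≈ 138 N

Torques about the foot: N_wall · 3.6 sin 56° = 41.7×9.81×1.8 cos 56° → N_wall = 137.96 N.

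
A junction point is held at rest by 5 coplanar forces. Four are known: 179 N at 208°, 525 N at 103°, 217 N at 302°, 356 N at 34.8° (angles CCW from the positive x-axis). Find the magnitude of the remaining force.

Sum the known components: ΣF_x = 131.2 N, ΣF_y = 446.7 N.
For equilibrium the remaining force must supply (−ΣF_x, −ΣF_y) = (-131.2, -446.7) N.
Magnitude = √((-131.2)² + (-446.7)²) = 465.5 N; direction = atan2(-446.7, -131.2) = 253.6°.

F ≈ 466 N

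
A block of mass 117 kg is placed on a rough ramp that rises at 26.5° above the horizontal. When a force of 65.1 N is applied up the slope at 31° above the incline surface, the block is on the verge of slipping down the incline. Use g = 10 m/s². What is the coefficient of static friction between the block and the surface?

μ ≈ 0.460

On the verge of sliding down the incline, friction is at its maximum μN and acts up the slope.
Perpendicular to incline: N = W cos 26.5° − P sin 31° = 1047 − 33.53 = 1014 N.
Along incline: P cos 31° + μN = W sin 26.5° → μ = (W sin 26.5° − P cos 31°) / N = 0.46.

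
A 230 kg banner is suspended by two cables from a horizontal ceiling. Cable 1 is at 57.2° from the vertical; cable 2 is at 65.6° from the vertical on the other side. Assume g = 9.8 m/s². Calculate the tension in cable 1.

Angles from the horizontal: cable 1 is 90° − 57.2° = 32.8°, cable 2 is 90° − 65.6° = 24.4°.
Weight W = 230 × 9.8 = 2254 N acts straight down.
Horizontal: T_1 cos 32.8° = T_2 cos 24.4°  →  T_2 = 0.923 T_1.
Vertical: T_1 sin 32.8° + T_2 sin 24.4° = 2254.
Substituting the horizontal relation into the vertical equation gives 0.923 T_1 = 2254, so T_1 = 2442 N.

T_1 ≈ 2440 N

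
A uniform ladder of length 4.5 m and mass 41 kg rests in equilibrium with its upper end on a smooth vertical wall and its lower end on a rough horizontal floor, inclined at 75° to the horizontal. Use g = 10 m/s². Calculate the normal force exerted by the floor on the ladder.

ΣF_y = 0: N_floor = 41×10 = 410 N.

N_floor ≈ 410 N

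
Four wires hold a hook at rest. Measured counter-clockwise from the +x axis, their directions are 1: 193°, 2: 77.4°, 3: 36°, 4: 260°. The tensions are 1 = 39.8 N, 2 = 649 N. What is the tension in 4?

Resolve: ΣF_x = 39.8 cos 193° + 649 cos 77.4° + T_3 cos 36° + T_4 cos 260° = 0.
        ΣF_y = 39.8 sin 193° + 649 sin 77.4° + T_3 sin 36° + T_4 sin 260° = 0.
The known terms sum to (102.8, 624.4) N, so 0.8090 T_3 − 0.1736 T_4 = -102.8 and 0.5878 T_3 − 0.9848 T_4 = -624.4.
Solving simultaneously: T_3 = 10.36 N, T_4 = 640.2 N.

T_4 ≈ 640 N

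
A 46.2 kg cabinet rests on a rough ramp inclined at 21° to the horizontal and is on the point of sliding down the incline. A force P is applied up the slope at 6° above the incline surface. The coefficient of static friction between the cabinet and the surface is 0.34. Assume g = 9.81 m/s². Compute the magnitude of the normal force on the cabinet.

N ≈ 421 N

On the verge of sliding down the incline, friction equals μN and acts up the slope.
Perpendicular: N + P sin 6° = W cos 21° = 423.1 N.
Along incline: P cos 6° + μN = W sin 21° with W sin 21° = 162.4 N.
Solving the pair for P and N: P = 19.35 N, N = 421.1 N (and f = μN = 143.2 N).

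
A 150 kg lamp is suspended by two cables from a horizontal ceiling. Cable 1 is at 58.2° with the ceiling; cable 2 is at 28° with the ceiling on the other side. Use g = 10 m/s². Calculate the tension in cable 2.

Weight W = 150 × 10 = 1500 N acts straight down.
Horizontal: T_1 cos 58.2° = T_2 cos 28°  →  T_1 = 1.676 T_2.
Vertical: T_1 sin 58.2° + T_2 sin 28° = 1500.
Substituting the horizontal relation into the vertical equation gives 1.894 T_2 = 1500, so T_2 = 792.2 N.

T_2 ≈ 792 N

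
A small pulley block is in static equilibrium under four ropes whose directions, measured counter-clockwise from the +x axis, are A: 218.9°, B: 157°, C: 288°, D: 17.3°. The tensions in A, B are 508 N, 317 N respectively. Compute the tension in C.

T_C ≈ 18 N

Resolve: ΣF_x = 508 cos 218.9° + 317 cos 157° + T_C cos 288° + T_D cos 17.3° = 0.
        ΣF_y = 508 sin 218.9° + 317 sin 157° + T_C sin 288° + T_D sin 17.3° = 0.
The known terms sum to (-687.1, -195.1) N, so 0.3090 T_C + 0.9548 T_D = 687.1 and -0.9511 T_C + 0.2974 T_D = 195.1.
Solving simultaneously: T_C = 18.03 N, T_D = 713.9 N.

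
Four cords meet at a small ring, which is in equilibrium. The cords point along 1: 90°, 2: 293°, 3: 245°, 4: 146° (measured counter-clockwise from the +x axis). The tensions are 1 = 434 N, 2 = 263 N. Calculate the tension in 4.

T_4 ≈ 12.2 N

Resolve: ΣF_x = 434 cos 90° + 263 cos 293° + T_3 cos 245° + T_4 cos 146° = 0.
        ΣF_y = 434 sin 90° + 263 sin 293° + T_3 sin 245° + T_4 sin 146° = 0.
The known terms sum to (102.8, 191.9) N, so -0.4226 T_3 − 0.8290 T_4 = -102.8 and -0.9063 T_3 + 0.5592 T_4 = -191.9.
Solving simultaneously: T_3 = 219.3 N, T_4 = 12.18 N.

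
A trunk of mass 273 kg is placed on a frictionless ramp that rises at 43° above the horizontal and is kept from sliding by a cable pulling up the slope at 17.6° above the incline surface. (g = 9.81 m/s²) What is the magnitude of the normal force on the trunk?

Take axes along and perpendicular to the incline. Weight components: W sin 43° = 1826 N down-slope, W cos 43° = 1959 N into the surface.
Along incline: T cos 17.6° = W sin 43° → T = 1916 N.
Perpendicular: N = W cos 43° − T sin 17.6° = 1379 N.

N ≈ 1380 N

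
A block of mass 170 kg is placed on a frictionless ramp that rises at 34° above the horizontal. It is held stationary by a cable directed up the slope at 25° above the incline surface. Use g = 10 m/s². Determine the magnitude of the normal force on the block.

Take axes along and perpendicular to the incline. Weight components: W sin 34° = 950.6 N down-slope, W cos 34° = 1409 N into the surface.
Along incline: T cos 25° = W sin 34° → T = 1049 N.
Perpendicular: N = W cos 34° − T sin 25° = 966.1 N.

N ≈ 966 N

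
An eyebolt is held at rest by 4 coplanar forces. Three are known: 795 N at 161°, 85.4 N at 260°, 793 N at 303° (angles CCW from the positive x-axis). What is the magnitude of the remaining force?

Sum the known components: ΣF_x = -334.6 N, ΣF_y = -490.3 N.
For equilibrium the remaining force must supply (−ΣF_x, −ΣF_y) = (334.6, 490.3) N.
Magnitude = √((334.6)² + (490.3)²) = 593.6 N; direction = atan2(490.3, 334.6) = 55.7°.

F ≈ 594 N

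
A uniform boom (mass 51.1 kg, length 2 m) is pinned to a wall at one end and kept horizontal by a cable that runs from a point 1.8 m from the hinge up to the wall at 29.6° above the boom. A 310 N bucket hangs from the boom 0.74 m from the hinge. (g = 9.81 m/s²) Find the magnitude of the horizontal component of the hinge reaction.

H_x ≈ 715 N

Take torques about the hinge: T sin 29.6° · 1.8 = 51.1×9.81×1 + 310×0.74 = 730.69 N·m.
So T = 730.69 / (0.4939 × 1.8) = 821.84 N.
ΣF_x = 0: H_x = T cos 29.6° = 714.58 N.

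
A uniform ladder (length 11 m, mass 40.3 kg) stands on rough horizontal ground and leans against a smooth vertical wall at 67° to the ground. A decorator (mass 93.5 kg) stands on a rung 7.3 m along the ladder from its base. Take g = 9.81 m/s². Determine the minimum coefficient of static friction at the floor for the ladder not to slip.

ΣF_y = 0: N_floor = 40.3×9.81 + 93.5×9.81 = 1312.6 N.
Torques about the foot: N_wall · 11 sin 67° = 40.3×9.81×5.5 cos 67° + 93.5×9.81×7.3 cos 67° → N_wall = 342.29 N.
ΣF_x = 0: f_floor = N_wall = 342.29 N.
μ_min = f_floor / N_floor = 342.29 / 1312.6 = 0.2608.

μ_min ≈ 0.261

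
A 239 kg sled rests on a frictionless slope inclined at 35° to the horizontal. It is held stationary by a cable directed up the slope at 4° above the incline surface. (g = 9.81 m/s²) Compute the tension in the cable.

Take axes along and perpendicular to the incline. Weight components: W sin 35° = 1345 N down-slope, W cos 35° = 1921 N into the surface.
Along incline: T cos 4° = W sin 35° → T = 1348 N.
Perpendicular: N = W cos 35° − T sin 4° = 1827 N.

T ≈ 1350 N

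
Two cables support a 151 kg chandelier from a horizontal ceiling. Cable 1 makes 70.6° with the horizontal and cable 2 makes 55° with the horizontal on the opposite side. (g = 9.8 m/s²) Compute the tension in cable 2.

T_2 ≈ 605 N

Weight W = 151 × 9.8 = 1480 N acts straight down.
Horizontal: T_1 cos 70.6° = T_2 cos 55°  →  T_1 = 1.727 T_2.
Vertical: T_1 sin 70.6° + T_2 sin 55° = 1480.
Substituting the horizontal relation into the vertical equation gives 2.448 T_2 = 1480, so T_2 = 604.5 N.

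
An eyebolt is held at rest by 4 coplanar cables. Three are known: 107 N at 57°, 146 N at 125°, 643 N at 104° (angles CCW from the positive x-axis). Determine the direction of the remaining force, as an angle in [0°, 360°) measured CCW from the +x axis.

θ ≈ 282°

Sum the known components: ΣF_x = -181 N, ΣF_y = 833.2 N.
For equilibrium the remaining force must supply (−ΣF_x, −ΣF_y) = (181, -833.2) N.
Magnitude = √((181)² + (-833.2)²) = 852.7 N; direction = atan2(-833.2, 181) = 282.3°.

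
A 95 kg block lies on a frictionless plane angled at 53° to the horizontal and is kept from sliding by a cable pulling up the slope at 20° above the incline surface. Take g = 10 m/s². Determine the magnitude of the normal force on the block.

N ≈ 296 N

Take axes along and perpendicular to the incline. Weight components: W sin 53° = 758.7 N down-slope, W cos 53° = 571.7 N into the surface.
Along incline: T cos 20° = W sin 53° → T = 807.4 N.
Perpendicular: N = W cos 53° − T sin 20° = 295.6 N.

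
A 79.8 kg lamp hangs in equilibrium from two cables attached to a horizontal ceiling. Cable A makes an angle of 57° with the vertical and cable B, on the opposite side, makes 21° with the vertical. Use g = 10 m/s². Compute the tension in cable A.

Angles from the horizontal: cable A is 90° − 57° = 33°, cable B is 90° − 21° = 69°.
Weight W = 79.8 × 10 = 798 N acts straight down.
Horizontal: T_A cos 33° = T_B cos 69°  →  T_B = 2.34 T_A.
Vertical: T_A sin 33° + T_B sin 69° = 798.
Substituting the horizontal relation into the vertical equation gives 2.729 T_A = 798, so T_A = 292.4 N.

T_A ≈ 292 N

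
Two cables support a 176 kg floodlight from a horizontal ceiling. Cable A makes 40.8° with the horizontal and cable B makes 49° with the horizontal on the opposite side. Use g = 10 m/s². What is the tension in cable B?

T_B ≈ 1330 N

Weight W = 176 × 10 = 1760 N acts straight down.
Horizontal: T_A cos 40.8° = T_B cos 49°  →  T_A = 0.8667 T_B.
Vertical: T_A sin 40.8° + T_B sin 49° = 1760.
Substituting the horizontal relation into the vertical equation gives 1.321 T_B = 1760, so T_B = 1332 N.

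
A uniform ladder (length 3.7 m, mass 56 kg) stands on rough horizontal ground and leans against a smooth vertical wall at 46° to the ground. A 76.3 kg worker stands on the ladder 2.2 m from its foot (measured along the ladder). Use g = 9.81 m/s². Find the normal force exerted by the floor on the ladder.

N_floor ≈ 1300 N

ΣF_y = 0: N_floor = 56×9.81 + 76.3×9.81 = 1297.9 N.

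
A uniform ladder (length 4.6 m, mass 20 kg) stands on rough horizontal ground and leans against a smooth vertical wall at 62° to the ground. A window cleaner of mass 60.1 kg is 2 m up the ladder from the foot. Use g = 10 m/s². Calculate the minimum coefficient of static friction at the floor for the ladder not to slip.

ΣF_y = 0: N_floor = 20×10 + 60.1×10 = 801 N.
Torques about the foot: N_wall · 4.6 sin 62° = 20×10×2.3 cos 62° + 60.1×10×2 cos 62° → N_wall = 192.11 N.
ΣF_x = 0: f_floor = N_wall = 192.11 N.
μ_min = f_floor / N_floor = 192.11 / 801 = 0.2398.

μ_min ≈ 0.240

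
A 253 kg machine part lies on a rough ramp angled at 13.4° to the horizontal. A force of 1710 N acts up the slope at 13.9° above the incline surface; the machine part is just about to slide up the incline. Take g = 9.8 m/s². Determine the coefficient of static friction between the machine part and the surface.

On the verge of sliding up the incline, friction is at its maximum μN and acts down the slope.
Perpendicular to incline: N = W cos 13.4° − P sin 13.9° = 2412 − 410.8 = 2001 N.
Along incline: P cos 13.9° − μN = W sin 13.4° → μ = −(W sin 13.4° − P cos 13.9°) / N = 0.5424.

μ ≈ 0.542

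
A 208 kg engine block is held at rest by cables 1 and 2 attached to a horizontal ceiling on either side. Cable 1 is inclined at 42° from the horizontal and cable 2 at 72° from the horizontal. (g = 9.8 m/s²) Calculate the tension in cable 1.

Weight W = 208 × 9.8 = 2038 N acts straight down.
Horizontal: T_1 cos 42° = T_2 cos 72°  →  T_2 = 2.405 T_1.
Vertical: T_1 sin 42° + T_2 sin 72° = 2038.
Substituting the horizontal relation into the vertical equation gives 2.956 T_1 = 2038, so T_1 = 689.5 N.

T_1 ≈ 690 N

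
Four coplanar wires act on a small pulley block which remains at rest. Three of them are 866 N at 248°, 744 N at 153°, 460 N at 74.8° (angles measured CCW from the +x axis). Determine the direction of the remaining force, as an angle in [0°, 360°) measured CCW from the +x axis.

Sum the known components: ΣF_x = -866.7 N, ΣF_y = -21.26 N.
For equilibrium the remaining force must supply (−ΣF_x, −ΣF_y) = (866.7, 21.26) N.
Magnitude = √((866.7)² + (21.26)²) = 867 N; direction = atan2(21.26, 866.7) = 1.4°.

θ ≈ 1.41°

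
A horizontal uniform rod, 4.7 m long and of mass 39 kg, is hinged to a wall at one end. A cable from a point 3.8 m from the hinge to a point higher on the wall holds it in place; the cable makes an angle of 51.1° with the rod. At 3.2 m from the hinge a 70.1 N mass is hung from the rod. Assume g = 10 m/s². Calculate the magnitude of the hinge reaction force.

Take torques about the hinge: T sin 51.1° · 3.8 = 39×10×2.35 + 70.1×3.2 = 1140.8 N·m.
So T = 1140.8 / (0.7782 × 3.8) = 385.76 N.
ΣF_x = 0: H_x = T cos 51.1° = 242.24 N.
ΣF_y = 0: H_y = (39×10 + 70.1) − T sin 51.1° = 460.1 − 300.22 = 159.88 N.
|H| = √(H_x² + H_y²) = √((242.24)² + (159.88)²) = 290.25 N.

|H| ≈ 290 N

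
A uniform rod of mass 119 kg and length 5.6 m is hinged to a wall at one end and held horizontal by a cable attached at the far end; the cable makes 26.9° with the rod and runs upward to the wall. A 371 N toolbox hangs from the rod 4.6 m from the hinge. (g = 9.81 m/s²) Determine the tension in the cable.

Take torques about the hinge: T sin 26.9° · 5.6 = 119×9.81×2.8 + 371×4.6 = 4975.3 N·m.
So T = 4975.3 / (0.4524 × 5.6) = 1963.7 N.

T ≈ 1960 N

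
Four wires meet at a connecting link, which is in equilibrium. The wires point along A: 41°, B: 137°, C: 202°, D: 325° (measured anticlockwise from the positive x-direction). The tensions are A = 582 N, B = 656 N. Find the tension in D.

Resolve: ΣF_x = 582 cos 41° + 656 cos 137° + T_C cos 202° + T_D cos 325° = 0.
        ΣF_y = 582 sin 41° + 656 sin 137° + T_C sin 202° + T_D sin 325° = 0.
The known terms sum to (-40.53, 829.2) N, so -0.9272 T_C + 0.8192 T_D = 40.53 and -0.3746 T_C − 0.5736 T_D = -829.2.
Solving simultaneously: T_C = 782.2 N, T_D = 934.8 N.

T_D ≈ 935 N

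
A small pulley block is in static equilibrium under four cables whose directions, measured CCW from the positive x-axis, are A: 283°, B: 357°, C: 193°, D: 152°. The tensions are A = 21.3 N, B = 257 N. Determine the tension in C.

Resolve: ΣF_x = 21.3 cos 283° + 257 cos 357° + T_C cos 193° + T_D cos 152° = 0.
        ΣF_y = 21.3 sin 283° + 257 sin 357° + T_C sin 193° + T_D sin 152° = 0.
The known terms sum to (261.4, -34.2) N, so -0.9744 T_C − 0.8829 T_D = -261.4 and -0.2250 T_C + 0.4695 T_D = 34.2.
Solving simultaneously: T_C = 141.1 N, T_D = 140.4 N.

T_C ≈ 141 N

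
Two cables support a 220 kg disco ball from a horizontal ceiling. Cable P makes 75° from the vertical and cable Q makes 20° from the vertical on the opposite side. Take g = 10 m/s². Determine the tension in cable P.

Angles from the horizontal: cable P is 90° − 75° = 15°, cable Q is 90° − 20° = 70°.
Weight W = 220 × 10 = 2200 N acts straight down.
Horizontal: T_P cos 15° = T_Q cos 70°  →  T_Q = 2.824 T_P.
Vertical: T_P sin 15° + T_Q sin 70° = 2200.
Substituting the horizontal relation into the vertical equation gives 2.913 T_P = 2200, so T_P = 755.3 N.

T_P ≈ 755 N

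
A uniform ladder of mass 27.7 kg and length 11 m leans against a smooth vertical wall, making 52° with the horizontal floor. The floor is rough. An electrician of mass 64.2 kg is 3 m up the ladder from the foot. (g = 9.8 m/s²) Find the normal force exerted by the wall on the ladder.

Torques about the foot: N_wall · 11 sin 52° = 27.7×9.8×5.5 cos 52° + 64.2×9.8×3 cos 52° → N_wall = 240.1 N.

N_wall ≈ 240 N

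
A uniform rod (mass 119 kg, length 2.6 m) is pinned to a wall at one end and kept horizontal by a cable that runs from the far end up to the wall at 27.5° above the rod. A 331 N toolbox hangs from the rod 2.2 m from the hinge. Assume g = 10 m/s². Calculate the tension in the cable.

T ≈ 1900 N

Take torques about the hinge: T sin 27.5° · 2.6 = 119×10×1.3 + 331×2.2 = 2275.2 N·m.
So T = 2275.2 / (0.4617 × 2.6) = 1895.1 N.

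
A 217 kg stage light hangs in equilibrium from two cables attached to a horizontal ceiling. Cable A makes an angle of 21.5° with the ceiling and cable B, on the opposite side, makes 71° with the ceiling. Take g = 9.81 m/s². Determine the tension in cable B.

T_B ≈ 1980 N

Weight W = 217 × 9.81 = 2129 N acts straight down.
Horizontal: T_A cos 21.5° = T_B cos 71°  →  T_A = 0.3499 T_B.
Vertical: T_A sin 21.5° + T_B sin 71° = 2129.
Substituting the horizontal relation into the vertical equation gives 1.074 T_B = 2129, so T_B = 1983 N.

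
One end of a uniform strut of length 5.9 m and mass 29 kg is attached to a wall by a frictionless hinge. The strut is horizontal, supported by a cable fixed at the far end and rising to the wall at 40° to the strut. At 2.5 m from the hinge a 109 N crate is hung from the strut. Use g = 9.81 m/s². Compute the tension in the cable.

T ≈ 293 N

Take torques about the hinge: T sin 40° · 5.9 = 29×9.81×2.95 + 109×2.5 = 1111.7 N·m.
So T = 1111.7 / (0.6428 × 5.9) = 293.15 N.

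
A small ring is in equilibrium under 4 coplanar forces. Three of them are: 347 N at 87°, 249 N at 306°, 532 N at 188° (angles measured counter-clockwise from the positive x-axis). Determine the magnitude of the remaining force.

Sum the known components: ΣF_x = -362.3 N, ΣF_y = 71.04 N.
For equilibrium the remaining force must supply (−ΣF_x, −ΣF_y) = (362.3, -71.04) N.
Magnitude = √((362.3)² + (-71.04)²) = 369.2 N; direction = atan2(-71.04, 362.3) = 348.9°.

F ≈ 369 N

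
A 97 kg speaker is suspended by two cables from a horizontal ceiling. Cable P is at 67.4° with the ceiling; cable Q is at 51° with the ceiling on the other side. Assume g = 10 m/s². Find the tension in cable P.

T_P ≈ 694 N

Weight W = 97 × 10 = 970 N acts straight down.
Horizontal: T_P cos 67.4° = T_Q cos 51°  →  T_Q = 0.6107 T_P.
Vertical: T_P sin 67.4° + T_Q sin 51° = 970.
Substituting the horizontal relation into the vertical equation gives 1.398 T_P = 970, so T_P = 694 N.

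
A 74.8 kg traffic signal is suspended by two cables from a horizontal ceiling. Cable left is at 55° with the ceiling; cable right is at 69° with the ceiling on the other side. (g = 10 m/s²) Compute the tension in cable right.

T_right ≈ 518 N

Weight W = 74.8 × 10 = 748 N acts straight down.
Horizontal: T_left cos 55° = T_right cos 69°  →  T_left = 0.6248 T_right.
Vertical: T_left sin 55° + T_right sin 69° = 748.
Substituting the horizontal relation into the vertical equation gives 1.445 T_right = 748, so T_right = 517.5 N.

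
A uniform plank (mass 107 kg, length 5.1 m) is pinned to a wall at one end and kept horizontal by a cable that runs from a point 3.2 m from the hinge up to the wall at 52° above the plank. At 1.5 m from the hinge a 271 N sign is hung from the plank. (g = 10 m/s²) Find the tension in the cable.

T ≈ 1240 N

Take torques about the hinge: T sin 52° · 3.2 = 107×10×2.55 + 271×1.5 = 3135 N·m.
So T = 3135 / (0.7880 × 3.2) = 1243.2 N.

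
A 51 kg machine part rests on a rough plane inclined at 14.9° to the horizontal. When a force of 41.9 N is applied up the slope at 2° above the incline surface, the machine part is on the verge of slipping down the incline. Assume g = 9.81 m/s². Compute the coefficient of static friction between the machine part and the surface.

On the verge of sliding down the incline, friction is at its maximum μN and acts up the slope.
Perpendicular to incline: N = W cos 14.9° − P sin 2° = 483.5 − 1.462 = 482 N.
Along incline: P cos 2° + μN = W sin 14.9° → μ = (W sin 14.9° − P cos 2°) / N = 0.18.

μ ≈ 0.180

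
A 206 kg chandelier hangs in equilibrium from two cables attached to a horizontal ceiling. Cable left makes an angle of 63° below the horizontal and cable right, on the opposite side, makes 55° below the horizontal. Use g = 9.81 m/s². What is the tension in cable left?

T_left ≈ 1310 N

Weight W = 206 × 9.81 = 2021 N acts straight down.
Horizontal: T_left cos 63° = T_right cos 55°  →  T_right = 0.7915 T_left.
Vertical: T_left sin 63° + T_right sin 55° = 2021.
Substituting the horizontal relation into the vertical equation gives 1.539 T_left = 2021, so T_left = 1313 N.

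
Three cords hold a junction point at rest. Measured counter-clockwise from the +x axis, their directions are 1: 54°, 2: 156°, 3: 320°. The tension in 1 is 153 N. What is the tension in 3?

Resolve: ΣF_x = 153 cos 54° + T_2 cos 156° + T_3 cos 320° = 0.
        ΣF_y = 153 sin 54° + T_2 sin 156° + T_3 sin 320° = 0.
The known terms sum to (89.93, 123.8) N, so -0.9135 T_2 + 0.7660 T_3 = -89.93 and 0.4067 T_2 − 0.6428 T_3 = -123.8.
Solving simultaneously: T_2 = 553.7 N, T_3 = 542.9 N.

T_3 ≈ 543 N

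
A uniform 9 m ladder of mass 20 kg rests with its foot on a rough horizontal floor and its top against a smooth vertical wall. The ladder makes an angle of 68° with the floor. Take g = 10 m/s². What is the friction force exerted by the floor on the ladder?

Torques about the foot: N_wall · 9 sin 68° = 20×10×4.5 cos 68° → N_wall = 40.403 N.
ΣF_x = 0: f_floor = N_wall = 40.403 N.

f ≈ 40.4 N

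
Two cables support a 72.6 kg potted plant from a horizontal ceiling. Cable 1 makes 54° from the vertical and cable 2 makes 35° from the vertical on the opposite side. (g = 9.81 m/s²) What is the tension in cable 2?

T_2 ≈ 576 N

Angles from the horizontal: cable 1 is 90° − 54° = 36°, cable 2 is 90° − 35° = 55°.
Weight W = 72.6 × 9.81 = 712.2 N acts straight down.
Horizontal: T_1 cos 36° = T_2 cos 55°  →  T_1 = 0.709 T_2.
Vertical: T_1 sin 36° + T_2 sin 55° = 712.2.
Substituting the horizontal relation into the vertical equation gives 1.236 T_2 = 712.2, so T_2 = 576.3 N.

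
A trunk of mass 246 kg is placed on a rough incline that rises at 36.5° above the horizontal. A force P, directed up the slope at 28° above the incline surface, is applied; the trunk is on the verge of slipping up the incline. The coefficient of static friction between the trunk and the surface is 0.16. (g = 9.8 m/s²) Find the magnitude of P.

On the verge of sliding up the incline, friction equals μN and acts down the slope.
Perpendicular: N + P sin 28° = W cos 36.5° = 1938 N.
Along incline: P cos 28° = W sin 36.5° + μN  with W sin 36.5° = 1434 N.
Solving the pair for P and N: P = 1820 N, N = 1083 N (and f = μN = 173.3 N).

P ≈ 1820 N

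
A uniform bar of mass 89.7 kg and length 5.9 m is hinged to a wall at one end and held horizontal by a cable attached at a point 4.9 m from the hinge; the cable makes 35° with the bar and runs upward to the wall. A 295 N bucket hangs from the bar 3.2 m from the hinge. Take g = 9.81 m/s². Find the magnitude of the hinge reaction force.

|H| ≈ 1130 N

Take torques about the hinge: T sin 35° · 4.9 = 89.7×9.81×2.95 + 295×3.2 = 3539.9 N·m.
So T = 3539.9 / (0.5736 × 4.9) = 1259.5 N.
ΣF_x = 0: H_x = T cos 35° = 1031.7 N.
ΣF_y = 0: H_y = (89.7×9.81 + 295) − T sin 35° = 1175 − 722.42 = 452.53 N.
|H| = √(H_x² + H_y²) = √((1031.7)² + (452.53)²) = 1126.6 N.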